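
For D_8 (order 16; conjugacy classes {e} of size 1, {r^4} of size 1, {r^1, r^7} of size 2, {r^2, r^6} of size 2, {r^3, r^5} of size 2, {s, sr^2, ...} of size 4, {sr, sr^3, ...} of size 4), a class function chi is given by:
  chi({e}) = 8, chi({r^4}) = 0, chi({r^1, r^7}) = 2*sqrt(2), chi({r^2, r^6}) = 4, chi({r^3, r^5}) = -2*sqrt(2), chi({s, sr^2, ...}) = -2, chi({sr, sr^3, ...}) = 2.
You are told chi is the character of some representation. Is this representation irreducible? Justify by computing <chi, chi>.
Not irreducible (reducible): <chi, chi> = 10 > 1.

Solution. <chi, chi> = (1/|G|) sum_C |C| * |chi(C)|^2 = (1/16)[1*|8|^2 + 1*|0|^2 + 2*|2*sqrt(2)|^2 + 2*|4|^2 + 2*|-2*sqrt(2)|^2 + 4*|-2|^2 + 4*|2|^2]
  = (1/16)[(64) + (0) + (16) + (32) + (16) + (16) + (16)] = 160/16 = 10.
A character is irreducible iff <chi, chi> = 1, so this representation is reducible.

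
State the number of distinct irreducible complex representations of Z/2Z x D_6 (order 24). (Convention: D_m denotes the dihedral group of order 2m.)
12

Explanation: The number of irreducible complex representations of a finite group equals its number of conjugacy classes. For a direct product, #classes(G x H) = #classes(G) * #classes(H). Z/2Z has 2 classes (abelian), D_6 has 6 classes, so 2 * 6 = 12, so Z/2Z x D_6 (order 24) has exactly 12 irreducible complex representations.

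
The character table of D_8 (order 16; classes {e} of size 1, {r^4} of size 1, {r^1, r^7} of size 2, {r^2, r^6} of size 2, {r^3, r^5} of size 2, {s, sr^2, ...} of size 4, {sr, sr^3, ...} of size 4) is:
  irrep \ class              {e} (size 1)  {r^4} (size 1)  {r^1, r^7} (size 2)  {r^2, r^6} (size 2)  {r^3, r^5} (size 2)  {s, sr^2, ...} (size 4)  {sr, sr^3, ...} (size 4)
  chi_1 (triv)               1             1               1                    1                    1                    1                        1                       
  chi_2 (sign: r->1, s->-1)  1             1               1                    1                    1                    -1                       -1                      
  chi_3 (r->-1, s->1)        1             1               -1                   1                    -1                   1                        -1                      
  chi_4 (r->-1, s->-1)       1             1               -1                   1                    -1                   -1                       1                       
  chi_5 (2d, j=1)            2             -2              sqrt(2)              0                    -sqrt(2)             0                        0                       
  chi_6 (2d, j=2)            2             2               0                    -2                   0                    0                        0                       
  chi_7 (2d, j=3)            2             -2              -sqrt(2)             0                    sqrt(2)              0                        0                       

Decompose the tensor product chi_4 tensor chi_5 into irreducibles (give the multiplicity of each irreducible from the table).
chi_4 tensor chi_5 = chi_7 (all other irreducibles have multiplicity 0).

Derivation: The character of a tensor product is the pointwise product (chi_4 * chi_5)(C) = chi_4(C) * chi_5(C):
  {e}: (1)*(2), {r^4}: (1)*(-2), {r^1, r^7}: (-1)*(sqrt(2)), {r^2, r^6}: (1)*(0), {r^3, r^5}: (-1)*(-sqrt(2)), {s, sr^2, ...}: (-1)*(0), {sr, sr^3, ...}: (1)*(0)
so (chi_4 * chi_5) takes values
  {e} -> 2, {r^4} -> -2, {r^1, r^7} -> -sqrt(2), {r^2, r^6} -> 0, {r^3, r^5} -> sqrt(2), {s, sr^2, ...} -> 0, {sr, sr^3, ...} -> 0.
Now take the inner product of this character with each irreducible chi from the table, <chi_4*chi_5, chi> = (1/16) sum_C |C| (chi_4*chi_5)(C) conj(chi(C)):
  <chi_4*chi_5, chi_1> = (1/16)[1*(2)*conj(1) + 1*(-2)*conj(1) + 2*(-sqrt(2))*conj(1) + 2*(0)*conj(1) + 2*(sqrt(2))*conj(1) + 4*(0)*conj(1) + 4*(0)*conj(1)]
      = (1/16)[(2) + (-2) + (-2*sqrt(2)) + (0) + (2*sqrt(2)) + (0) + (0)] = 0/16 = 0
  <chi_4*chi_5, chi_2> = (1/16)[1*(2)*conj(1) + 1*(-2)*conj(1) + 2*(-sqrt(2))*conj(1) + 2*(0)*conj(1) + 2*(sqrt(2))*conj(1) + 4*(0)*conj(-1) + 4*(0)*conj(-1)]
      = (1/16)[(2) + (-2) + (-2*sqrt(2)) + (0) + (2*sqrt(2)) + (0) + (0)] = 0/16 = 0
  <chi_4*chi_5, chi_3> = (1/16)[1*(2)*conj(1) + 1*(-2)*conj(1) + 2*(-sqrt(2))*conj(-1) + 2*(0)*conj(1) + 2*(sqrt(2))*conj(-1) + 4*(0)*conj(1) + 4*(0)*conj(-1)]
      = (1/16)[(2) + (-2) + (2*sqrt(2)) + (0) + (-2*sqrt(2)) + (0) + (0)] = 0/16 = 0
  <chi_4*chi_5, chi_4> = (1/16)[1*(2)*conj(1) + 1*(-2)*conj(1) + 2*(-sqrt(2))*conj(-1) + 2*(0)*conj(1) + 2*(sqrt(2))*conj(-1) + 4*(0)*conj(-1) + 4*(0)*conj(1)]
      = (1/16)[(2) + (-2) + (2*sqrt(2)) + (0) + (-2*sqrt(2)) + (0) + (0)] = 0/16 = 0
  <chi_4*chi_5, chi_5> = (1/16)[1*(2)*conj(2) + 1*(-2)*conj(-2) + 2*(-sqrt(2))*conj(sqrt(2)) + 2*(0)*conj(0) + 2*(sqrt(2))*conj(-sqrt(2)) + 4*(0)*conj(0) + 4*(0)*conj(0)]
      = (1/16)[(4) + (4) + (-4) + (0) + (-4) + (0) + (0)] = 0/16 = 0
  <chi_4*chi_5, chi_6> = (1/16)[1*(2)*conj(2) + 1*(-2)*conj(2) + 2*(-sqrt(2))*conj(0) + 2*(0)*conj(-2) + 2*(sqrt(2))*conj(0) + 4*(0)*conj(0) + 4*(0)*conj(0)]
      = (1/16)[(4) + (-4) + (0) + (0) + (0) + (0) + (0)] = 0/16 = 0
  <chi_4*chi_5, chi_7> = (1/16)[1*(2)*conj(2) + 1*(-2)*conj(-2) + 2*(-sqrt(2))*conj(-sqrt(2)) + 2*(0)*conj(0) + 2*(sqrt(2))*conj(sqrt(2)) + 4*(0)*conj(0) + 4*(0)*conj(0)]
      = (1/16)[(4) + (4) + (4) + (0) + (4) + (0) + (0)] = 16/16 = 1
Hence the multiplicities are chi_7: 1. Dimension check: dim(chi_4)*dim(chi_5) = 1*2 = 2 and sum (mult * dim) = 1*2 = 2.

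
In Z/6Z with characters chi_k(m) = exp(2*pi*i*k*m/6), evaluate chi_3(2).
chi_3(2) = zeta_6^6 = 1

Justification: chi_3(2) = zeta_6^(3*2) = zeta_6^6. Since zeta_6^6 = 1, this equals zeta_6^0 = exp(2*pi*i*0/6) = 1.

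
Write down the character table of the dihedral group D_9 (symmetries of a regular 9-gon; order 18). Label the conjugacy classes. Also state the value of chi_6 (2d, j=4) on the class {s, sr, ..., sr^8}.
Conjugacy classes: {e} of size 1, {r^1, r^8} of size 2, {r^2, r^7} of size 2, {r^3, r^6} of size 2, {r^4, r^5} of size 2, {s, sr, ..., sr^8} of size 9.
Character table:
  irrep \ class              {e} (size 1)  {r^1, r^8} (size 2)  {r^2, r^7} (size 2)  {r^3, r^6} (size 2)  {r^4, r^5} (size 2)  {s, sr, ..., sr^8} (size 9)
  chi_1 (triv)               1             1                    1                    1                    1                    1                          
  chi_2 (sign: r->1, s->-1)  1             1                    1                    1                    1                    -1                         
  chi_3 (2d, j=1)            2             2*cos(2*pi/9)        2*cos(4*pi/9)        -1                   -2*cos(pi/9)         0                          
  chi_4 (2d, j=2)            2             2*cos(4*pi/9)        -2*cos(pi/9)         -1                   2*cos(2*pi/9)        0                          
  chi_5 (2d, j=3)            2             -1                   -1                   2                    -1                   0                          
  chi_6 (2d, j=4)            2             -2*cos(pi/9)         2*cos(2*pi/9)        -1                   2*cos(4*pi/9)        0                          

Spot check: chi_6 (2d, j=4) on {s, sr, ..., sr^8} = 0.

Details: D_9 has order 2*9 = 18 with 6 conjugacy classes, hence 6 irreducibles. Sum of squared dims 1 + 1 + 4 + 4 + 4 + 4 = 18 = |G|. Linear characters come from the abelianisation; the 2-dimensional irreps have character r^k -> 2*cos(2*pi*j*k/9), reflections -> 0.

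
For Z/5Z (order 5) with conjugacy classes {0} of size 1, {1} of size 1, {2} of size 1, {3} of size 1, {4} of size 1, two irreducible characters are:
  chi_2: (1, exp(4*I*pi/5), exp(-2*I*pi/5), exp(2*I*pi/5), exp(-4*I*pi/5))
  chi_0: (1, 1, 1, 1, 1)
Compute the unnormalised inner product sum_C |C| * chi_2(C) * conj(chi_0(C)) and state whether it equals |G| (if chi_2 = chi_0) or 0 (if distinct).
Sum = 0; so <chi_2, chi_0> = 0 (distinct irreducibles are orthogonal).

Reasoning: Compute term by term over conjugacy classes (|C| * chi_2(C) * conj(chi_0(C))):
  1*(1)*conj(1) + 1*(exp(4*I*pi/5))*conj(1) + 1*(exp(-2*I*pi/5))*conj(1) + 1*(exp(2*I*pi/5))*conj(1) + 1*(exp(-4*I*pi/5))*conj(1)
  = (1) + (exp(4*I*pi/5)) + (exp(-2*I*pi/5)) + (exp(2*I*pi/5)) + (exp(-4*I*pi/5))
  = 0.
(Exp terms are combined using exp(i*s)*conj(exp(i*t)) = exp(i*(s-t)), and sums of them are collapsed using the identity that for every m > 1 the m distinct m-th roots of unity sum to 0, e.g. 1 + exp(2*I*pi/3) + exp(-2*I*pi/3) = 0.)
Dividing by |G| = 5 gives 0/5 = 0, matching the row-orthogonality relation <chi_2, chi_0> = [chi_2 = chi_0].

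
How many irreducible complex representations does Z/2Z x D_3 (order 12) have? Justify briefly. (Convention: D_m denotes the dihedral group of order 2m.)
6

Justification: The number of irreducible complex representations of a finite group equals its number of conjugacy classes. For a direct product, #classes(G x H) = #classes(G) * #classes(H). Z/2Z has 2 classes (abelian), D_3 has 3 classes, so 2 * 3 = 6, so Z/2Z x D_3 (order 12) has exactly 6 irreducible complex representations.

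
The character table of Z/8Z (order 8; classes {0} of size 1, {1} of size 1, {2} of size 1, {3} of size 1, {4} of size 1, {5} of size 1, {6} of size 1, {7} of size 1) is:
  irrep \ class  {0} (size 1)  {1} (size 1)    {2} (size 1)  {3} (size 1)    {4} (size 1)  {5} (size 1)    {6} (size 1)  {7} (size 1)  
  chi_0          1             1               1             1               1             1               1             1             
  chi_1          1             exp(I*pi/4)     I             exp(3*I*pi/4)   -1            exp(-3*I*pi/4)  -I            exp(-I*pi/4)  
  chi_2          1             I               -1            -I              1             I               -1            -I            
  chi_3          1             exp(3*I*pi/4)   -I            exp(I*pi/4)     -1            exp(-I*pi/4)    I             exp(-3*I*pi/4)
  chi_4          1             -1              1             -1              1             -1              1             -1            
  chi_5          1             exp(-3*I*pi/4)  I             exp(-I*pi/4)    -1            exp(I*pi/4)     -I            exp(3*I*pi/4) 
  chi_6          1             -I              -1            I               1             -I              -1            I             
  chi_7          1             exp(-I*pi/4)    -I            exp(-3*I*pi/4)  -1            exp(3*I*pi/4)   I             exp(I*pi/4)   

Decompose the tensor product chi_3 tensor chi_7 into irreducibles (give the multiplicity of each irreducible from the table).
chi_3 tensor chi_7 = chi_2 (all other irreducibles have multiplicity 0).

Proof sketch: The character of a tensor product is the pointwise product (chi_3 * chi_7)(C) = chi_3(C) * chi_7(C):
  {0}: (1)*(1), {1}: (exp(3*I*pi/4))*(exp(-I*pi/4)), {2}: (-I)*(-I), {3}: (exp(I*pi/4))*(exp(-3*I*pi/4)), {4}: (-1)*(-1), {5}: (exp(-I*pi/4))*(exp(3*I*pi/4)), {6}: (I)*(I), {7}: (exp(-3*I*pi/4))*(exp(I*pi/4))
so (chi_3 * chi_7) takes values
  {0} -> 1, {1} -> I, {2} -> -1, {3} -> -I, {4} -> 1, {5} -> I, {6} -> -1, {7} -> -I.
Now take the inner product of this character with each irreducible chi from the table, <chi_3*chi_7, chi> = (1/8) sum_C |C| (chi_3*chi_7)(C) conj(chi(C)):
  <chi_3*chi_7, chi_0> = (1/8)[1*(1)*conj(1) + 1*(I)*conj(1) + 1*(-1)*conj(1) + 1*(-I)*conj(1) + 1*(1)*conj(1) + 1*(I)*conj(1) + 1*(-1)*conj(1) + 1*(-I)*conj(1)]
      = (1/8)[(1) + (I) + (-1) + (-I) + (1) + (I) + (-1) + (-I)] = 0/8 = 0
  <chi_3*chi_7, chi_1> = (1/8)[1*(1)*conj(1) + 1*(I)*conj(exp(I*pi/4)) + 1*(-1)*conj(I) + 1*(-I)*conj(exp(3*I*pi/4)) + 1*(1)*conj(-1) + 1*(I)*conj(exp(-3*I*pi/4)) + 1*(-1)*conj(-I) + 1*(-I)*conj(exp(-I*pi/4))]
      = (1/8)[(1) + (exp(I*pi/4)) + (I) + (-exp(-I*pi/4)) + (-1) + (exp(-3*I*pi/4)) + (-I) + (-exp(3*I*pi/4))] = 0/8 = 0
  <chi_3*chi_7, chi_2> = (1/8)[1*(1)*conj(1) + 1*(I)*conj(I) + 1*(-1)*conj(-1) + 1*(-I)*conj(-I) + 1*(1)*conj(1) + 1*(I)*conj(I) + 1*(-1)*conj(-1) + 1*(-I)*conj(-I)]
      = (1/8)[(1) + (1) + (1) + (1) + (1) + (1) + (1) + (1)] = 8/8 = 1
  <chi_3*chi_7, chi_3> = (1/8)[1*(1)*conj(1) + 1*(I)*conj(exp(3*I*pi/4)) + 1*(-1)*conj(-I) + 1*(-I)*conj(exp(I*pi/4)) + 1*(1)*conj(-1) + 1*(I)*conj(exp(-I*pi/4)) + 1*(-1)*conj(I) + 1*(-I)*conj(exp(-3*I*pi/4))]
      = (1/8)[(1) + (exp(-I*pi/4)) + (-I) + (-exp(I*pi/4)) + (-1) + (exp(3*I*pi/4)) + (I) + (-exp(-3*I*pi/4))] = 0/8 = 0
  <chi_3*chi_7, chi_4> = (1/8)[1*(1)*conj(1) + 1*(I)*conj(-1) + 1*(-1)*conj(1) + 1*(-I)*conj(-1) + 1*(1)*conj(1) + 1*(I)*conj(-1) + 1*(-1)*conj(1) + 1*(-I)*conj(-1)]
      = (1/8)[(1) + (-I) + (-1) + (I) + (1) + (-I) + (-1) + (I)] = 0/8 = 0
  <chi_3*chi_7, chi_5> = (1/8)[1*(1)*conj(1) + 1*(I)*conj(exp(-3*I*pi/4)) + 1*(-1)*conj(I) + 1*(-I)*conj(exp(-I*pi/4)) + 1*(1)*conj(-1) + 1*(I)*conj(exp(I*pi/4)) + 1*(-1)*conj(-I) + 1*(-I)*conj(exp(3*I*pi/4))]
      = (1/8)[(1) + (exp(-3*I*pi/4)) + (I) + (-exp(3*I*pi/4)) + (-1) + (exp(I*pi/4)) + (-I) + (-exp(-I*pi/4))] = 0/8 = 0
  <chi_3*chi_7, chi_6> = (1/8)[1*(1)*conj(1) + 1*(I)*conj(-I) + 1*(-1)*conj(-1) + 1*(-I)*conj(I) + 1*(1)*conj(1) + 1*(I)*conj(-I) + 1*(-1)*conj(-1) + 1*(-I)*conj(I)]
      = (1/8)[(1) + (-1) + (1) + (-1) + (1) + (-1) + (1) + (-1)] = 0/8 = 0
  <chi_3*chi_7, chi_7> = (1/8)[1*(1)*conj(1) + 1*(I)*conj(exp(-I*pi/4)) + 1*(-1)*conj(-I) + 1*(-I)*conj(exp(-3*I*pi/4)) + 1*(1)*conj(-1) + 1*(I)*conj(exp(3*I*pi/4)) + 1*(-1)*conj(I) + 1*(-I)*conj(exp(I*pi/4))]
      = (1/8)[(1) + (exp(3*I*pi/4)) + (-I) + (-exp(-3*I*pi/4)) + (-1) + (exp(-I*pi/4)) + (I) + (-exp(I*pi/4))] = 0/8 = 0
(Exp terms are combined using exp(i*s)*conj(exp(i*t)) = exp(i*(s-t)), and sums of them are collapsed using the identity that for every m > 1 the m distinct m-th roots of unity sum to 0, e.g. 1 + exp(2*I*pi/3) + exp(-2*I*pi/3) = 0.)
Hence the multiplicities are chi_2: 1. Dimension check: dim(chi_3)*dim(chi_7) = 1*1 = 1 and sum (mult * dim) = 1*1 = 1.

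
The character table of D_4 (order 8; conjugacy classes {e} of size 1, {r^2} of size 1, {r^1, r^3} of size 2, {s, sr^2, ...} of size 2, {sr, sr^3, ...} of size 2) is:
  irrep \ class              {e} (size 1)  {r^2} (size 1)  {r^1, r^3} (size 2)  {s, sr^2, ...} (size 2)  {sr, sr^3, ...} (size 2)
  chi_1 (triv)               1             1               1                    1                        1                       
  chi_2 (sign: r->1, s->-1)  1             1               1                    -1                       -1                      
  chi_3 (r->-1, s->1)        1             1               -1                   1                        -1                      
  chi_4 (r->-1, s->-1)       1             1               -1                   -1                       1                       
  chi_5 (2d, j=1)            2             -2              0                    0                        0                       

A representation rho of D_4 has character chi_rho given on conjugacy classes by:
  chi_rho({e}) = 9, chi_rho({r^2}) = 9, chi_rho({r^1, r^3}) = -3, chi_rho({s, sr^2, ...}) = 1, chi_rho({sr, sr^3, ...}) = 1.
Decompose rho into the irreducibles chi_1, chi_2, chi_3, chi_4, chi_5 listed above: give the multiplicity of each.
Multiplicities: chi_1: 2, chi_2: 1, chi_3: 3, chi_4: 3, chi_5: 0.

Derivation: Use <chi_rho, chi> = (1/|G|) sum_C |C| * chi_rho(C) * conj(chi(C)) with |G| = 8 for each irreducible chi in the table:
  <chi_rho, chi_1> = (1/8)[1*(9)*conj(1) + 1*(9)*conj(1) + 2*(-3)*conj(1) + 2*(1)*conj(1) + 2*(1)*conj(1)]
      = (1/8)[(9) + (9) + (-6) + (2) + (2)] = 16/8 = 2
  <chi_rho, chi_2> = (1/8)[1*(9)*conj(1) + 1*(9)*conj(1) + 2*(-3)*conj(1) + 2*(1)*conj(-1) + 2*(1)*conj(-1)]
      = (1/8)[(9) + (9) + (-6) + (-2) + (-2)] = 8/8 = 1
  <chi_rho, chi_3> = (1/8)[1*(9)*conj(1) + 1*(9)*conj(1) + 2*(-3)*conj(-1) + 2*(1)*conj(1) + 2*(1)*conj(-1)]
      = (1/8)[(9) + (9) + (6) + (2) + (-2)] = 24/8 = 3
  <chi_rho, chi_4> = (1/8)[1*(9)*conj(1) + 1*(9)*conj(1) + 2*(-3)*conj(-1) + 2*(1)*conj(-1) + 2*(1)*conj(1)]
      = (1/8)[(9) + (9) + (6) + (-2) + (2)] = 24/8 = 3
  <chi_rho, chi_5> = (1/8)[1*(9)*conj(2) + 1*(9)*conj(-2) + 2*(-3)*conj(0) + 2*(1)*conj(0) + 2*(1)*conj(0)]
      = (1/8)[(18) + (-18) + (0) + (0) + (0)] = 0/8 = 0
Dimension check: dim(rho) = sum (mult * dim) = 2*1 + 1*1 + 3*1 + 3*1 + 0*2 = 9 = chi_rho(e) = 9.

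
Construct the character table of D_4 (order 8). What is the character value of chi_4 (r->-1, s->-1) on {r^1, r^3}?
Conjugacy classes: {e} of size 1, {r^2} of size 1, {r^1, r^3} of size 2, {s, sr^2, ...} of size 2, {sr, sr^3, ...} of size 2.
Character table:
  irrep \ class              {e} (size 1)  {r^2} (size 1)  {r^1, r^3} (size 2)  {s, sr^2, ...} (size 2)  {sr, sr^3, ...} (size 2)
  chi_1 (triv)               1             1               1                    1                        1                       
  chi_2 (sign: r->1, s->-1)  1             1               1                    -1                       -1                      
  chi_3 (r->-1, s->1)        1             1               -1                   1                        -1                      
  chi_4 (r->-1, s->-1)       1             1               -1                   -1                       1                       
  chi_5 (2d, j=1)            2             -2              0                    0                        0                       

Spot check: chi_4 (r->-1, s->-1) on {r^1, r^3} = -1.

Details: D_4 has order 2*4 = 8 with 5 conjugacy classes, hence 5 irreducibles. Sum of squared dims 1 + 1 + 1 + 1 + 4 = 8 = |G|. Linear characters come from the abelianisation; the 2-dimensional irreps have character r^k -> 2*cos(2*pi*j*k/4), reflections -> 0.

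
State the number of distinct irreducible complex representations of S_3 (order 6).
3

Proof sketch: The number of irreducible complex representations of a finite group equals its number of conjugacy classes. Conjugacy classes in S_3 correspond to cycle types, i.e. partitions of 3; there are p(3) = 3 of them, so S_3 (order 6) has exactly 3 irreducible complex representations.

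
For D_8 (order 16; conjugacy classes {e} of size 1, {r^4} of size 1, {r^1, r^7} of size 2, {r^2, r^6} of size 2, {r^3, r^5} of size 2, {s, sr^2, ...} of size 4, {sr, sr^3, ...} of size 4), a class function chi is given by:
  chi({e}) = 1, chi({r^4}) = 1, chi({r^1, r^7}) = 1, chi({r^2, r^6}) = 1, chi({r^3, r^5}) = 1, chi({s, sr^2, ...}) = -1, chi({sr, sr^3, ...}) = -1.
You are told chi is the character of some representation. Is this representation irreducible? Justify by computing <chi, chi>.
Irreducible: <chi, chi> = 1.

Details: <chi, chi> = (1/|G|) sum_C |C| * |chi(C)|^2 = (1/16)[1*|1|^2 + 1*|1|^2 + 2*|1|^2 + 2*|1|^2 + 2*|1|^2 + 4*|-1|^2 + 4*|-1|^2]
  = (1/16)[(1) + (1) + (2) + (2) + (2) + (4) + (4)] = 16/16 = 1.
A character is irreducible iff <chi, chi> = 1, so this representation is irreducible.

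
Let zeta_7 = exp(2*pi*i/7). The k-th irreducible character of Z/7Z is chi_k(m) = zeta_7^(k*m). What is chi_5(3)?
chi_5(3) = zeta_7^15 = exp(2*I*pi/7)

Details: chi_5(3) = zeta_7^(5*3) = zeta_7^15. Since zeta_7^7 = 1, this equals zeta_7^1 = exp(2*pi*i*1/7) = exp(2*I*pi/7).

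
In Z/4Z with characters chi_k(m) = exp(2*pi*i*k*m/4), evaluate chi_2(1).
chi_2(1) = zeta_4^2 = -1

Explanation: chi_2(1) = zeta_4^(2*1) = zeta_4^2. Since zeta_4^4 = 1, this equals zeta_4^2 = exp(2*pi*i*2/4) = -1.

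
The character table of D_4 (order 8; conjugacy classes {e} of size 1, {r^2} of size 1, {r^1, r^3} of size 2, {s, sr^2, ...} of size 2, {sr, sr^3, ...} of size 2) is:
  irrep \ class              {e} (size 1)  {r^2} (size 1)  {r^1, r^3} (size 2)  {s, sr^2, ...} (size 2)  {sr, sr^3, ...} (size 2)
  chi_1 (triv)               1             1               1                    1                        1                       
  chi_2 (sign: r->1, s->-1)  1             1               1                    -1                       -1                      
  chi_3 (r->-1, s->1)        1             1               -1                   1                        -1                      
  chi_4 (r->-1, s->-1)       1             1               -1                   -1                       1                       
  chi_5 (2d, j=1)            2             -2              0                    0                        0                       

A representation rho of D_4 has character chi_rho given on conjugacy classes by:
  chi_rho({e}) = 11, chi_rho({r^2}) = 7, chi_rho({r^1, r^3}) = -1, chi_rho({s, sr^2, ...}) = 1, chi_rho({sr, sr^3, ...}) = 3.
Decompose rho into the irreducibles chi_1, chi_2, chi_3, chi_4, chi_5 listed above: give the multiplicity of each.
Multiplicities: chi_1: 3, chi_2: 1, chi_3: 2, chi_4: 3, chi_5: 1.

Justification: Use <chi_rho, chi> = (1/|G|) sum_C |C| * chi_rho(C) * conj(chi(C)) with |G| = 8 for each irreducible chi in the table:
  <chi_rho, chi_1> = (1/8)[1*(11)*conj(1) + 1*(7)*conj(1) + 2*(-1)*conj(1) + 2*(1)*conj(1) + 2*(3)*conj(1)]
      = (1/8)[(11) + (7) + (-2) + (2) + (6)] = 24/8 = 3
  <chi_rho, chi_2> = (1/8)[1*(11)*conj(1) + 1*(7)*conj(1) + 2*(-1)*conj(1) + 2*(1)*conj(-1) + 2*(3)*conj(-1)]
      = (1/8)[(11) + (7) + (-2) + (-2) + (-6)] = 8/8 = 1
  <chi_rho, chi_3> = (1/8)[1*(11)*conj(1) + 1*(7)*conj(1) + 2*(-1)*conj(-1) + 2*(1)*conj(1) + 2*(3)*conj(-1)]
      = (1/8)[(11) + (7) + (2) + (2) + (-6)] = 16/8 = 2
  <chi_rho, chi_4> = (1/8)[1*(11)*conj(1) + 1*(7)*conj(1) + 2*(-1)*conj(-1) + 2*(1)*conj(-1) + 2*(3)*conj(1)]
      = (1/8)[(11) + (7) + (2) + (-2) + (6)] = 24/8 = 3
  <chi_rho, chi_5> = (1/8)[1*(11)*conj(2) + 1*(7)*conj(-2) + 2*(-1)*conj(0) + 2*(1)*conj(0) + 2*(3)*conj(0)]
      = (1/8)[(22) + (-14) + (0) + (0) + (0)] = 8/8 = 1
Dimension check: dim(rho) = sum (mult * dim) = 3*1 + 1*1 + 2*1 + 3*1 + 1*2 = 11 = chi_rho(e) = 11.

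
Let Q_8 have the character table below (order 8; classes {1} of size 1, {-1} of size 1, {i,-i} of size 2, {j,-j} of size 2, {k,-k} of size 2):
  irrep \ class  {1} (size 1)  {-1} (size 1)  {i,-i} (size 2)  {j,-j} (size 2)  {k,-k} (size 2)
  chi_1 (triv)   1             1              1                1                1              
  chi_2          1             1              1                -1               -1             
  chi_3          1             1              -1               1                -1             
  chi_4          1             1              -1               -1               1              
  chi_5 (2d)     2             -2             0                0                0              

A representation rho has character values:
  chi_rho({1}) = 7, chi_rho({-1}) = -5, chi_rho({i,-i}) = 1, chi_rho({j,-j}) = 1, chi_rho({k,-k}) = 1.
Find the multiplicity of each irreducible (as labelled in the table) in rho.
Multiplicities: chi_1: 1, chi_2: 0, chi_3: 0, chi_4: 0, chi_5: 3.

Proof sketch: Use <chi_rho, chi> = (1/|G|) sum_C |C| * chi_rho(C) * conj(chi(C)) with |G| = 8 for each irreducible chi in the table:
  <chi_rho, chi_1> = (1/8)[1*(7)*conj(1) + 1*(-5)*conj(1) + 2*(1)*conj(1) + 2*(1)*conj(1) + 2*(1)*conj(1)]
      = (1/8)[(7) + (-5) + (2) + (2) + (2)] = 8/8 = 1
  <chi_rho, chi_2> = (1/8)[1*(7)*conj(1) + 1*(-5)*conj(1) + 2*(1)*conj(1) + 2*(1)*conj(-1) + 2*(1)*conj(-1)]
      = (1/8)[(7) + (-5) + (2) + (-2) + (-2)] = 0/8 = 0
  <chi_rho, chi_3> = (1/8)[1*(7)*conj(1) + 1*(-5)*conj(1) + 2*(1)*conj(-1) + 2*(1)*conj(1) + 2*(1)*conj(-1)]
      = (1/8)[(7) + (-5) + (-2) + (2) + (-2)] = 0/8 = 0
  <chi_rho, chi_4> = (1/8)[1*(7)*conj(1) + 1*(-5)*conj(1) + 2*(1)*conj(-1) + 2*(1)*conj(-1) + 2*(1)*conj(1)]
      = (1/8)[(7) + (-5) + (-2) + (-2) + (2)] = 0/8 = 0
  <chi_rho, chi_5> = (1/8)[1*(7)*conj(2) + 1*(-5)*conj(-2) + 2*(1)*conj(0) + 2*(1)*conj(0) + 2*(1)*conj(0)]
      = (1/8)[(14) + (10) + (0) + (0) + (0)] = 24/8 = 3
Dimension check: dim(rho) = sum (mult * dim) = 1*1 + 0*1 + 0*1 + 0*1 + 3*2 = 7 = chi_rho(e) = 7.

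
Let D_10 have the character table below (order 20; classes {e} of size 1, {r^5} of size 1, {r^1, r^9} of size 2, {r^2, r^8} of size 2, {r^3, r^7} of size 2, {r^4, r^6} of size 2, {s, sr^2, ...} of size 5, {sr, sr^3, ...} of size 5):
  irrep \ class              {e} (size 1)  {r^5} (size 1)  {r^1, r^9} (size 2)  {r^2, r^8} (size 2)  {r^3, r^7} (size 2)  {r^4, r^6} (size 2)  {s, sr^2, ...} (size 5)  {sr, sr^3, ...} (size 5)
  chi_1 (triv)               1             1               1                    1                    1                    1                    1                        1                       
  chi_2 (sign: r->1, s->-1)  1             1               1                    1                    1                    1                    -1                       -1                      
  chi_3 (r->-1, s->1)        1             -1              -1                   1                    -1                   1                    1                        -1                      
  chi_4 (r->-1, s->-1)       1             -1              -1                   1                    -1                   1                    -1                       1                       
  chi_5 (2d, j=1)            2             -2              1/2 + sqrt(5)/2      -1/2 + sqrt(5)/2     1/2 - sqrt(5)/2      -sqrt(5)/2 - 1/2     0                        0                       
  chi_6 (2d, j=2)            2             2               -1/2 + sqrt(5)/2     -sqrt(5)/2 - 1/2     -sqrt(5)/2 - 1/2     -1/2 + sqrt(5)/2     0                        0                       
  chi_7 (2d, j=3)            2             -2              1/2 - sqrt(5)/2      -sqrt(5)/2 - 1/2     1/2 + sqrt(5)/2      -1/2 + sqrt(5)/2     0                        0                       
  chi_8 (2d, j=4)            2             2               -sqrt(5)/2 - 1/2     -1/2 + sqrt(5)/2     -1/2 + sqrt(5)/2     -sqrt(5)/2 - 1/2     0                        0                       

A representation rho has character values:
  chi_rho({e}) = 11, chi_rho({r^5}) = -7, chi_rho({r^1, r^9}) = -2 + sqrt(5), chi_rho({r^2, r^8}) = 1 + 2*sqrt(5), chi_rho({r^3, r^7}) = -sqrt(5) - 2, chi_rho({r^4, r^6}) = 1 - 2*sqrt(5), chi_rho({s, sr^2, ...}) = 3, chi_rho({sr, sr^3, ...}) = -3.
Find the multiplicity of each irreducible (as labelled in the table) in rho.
Multiplicities: chi_1: 0, chi_2: 0, chi_3: 3, chi_4: 0, chi_5: 3, chi_6: 0, chi_7: 0, chi_8: 1.

Working: Use <chi_rho, chi> = (1/|G|) sum_C |C| * chi_rho(C) * conj(chi(C)) with |G| = 20 for each irreducible chi in the table:
  <chi_rho, chi_1> = (1/20)[1*(11)*conj(1) + 1*(-7)*conj(1) + 2*(-2 + sqrt(5))*conj(1) + 2*(1 + 2*sqrt(5))*conj(1) + 2*(-sqrt(5) - 2)*conj(1) + 2*(1 - 2*sqrt(5))*conj(1) + 5*(3)*conj(1) + 5*(-3)*conj(1)]
      = (1/20)[(11) + (-7) + (-4 + 2*sqrt(5)) + (2 + 4*sqrt(5)) + (-2*sqrt(5) - 4) + (2 - 4*sqrt(5)) + (15) + (-15)] = 0/20 = 0
  <chi_rho, chi_2> = (1/20)[1*(11)*conj(1) + 1*(-7)*conj(1) + 2*(-2 + sqrt(5))*conj(1) + 2*(1 + 2*sqrt(5))*conj(1) + 2*(-sqrt(5) - 2)*conj(1) + 2*(1 - 2*sqrt(5))*conj(1) + 5*(3)*conj(-1) + 5*(-3)*conj(-1)]
      = (1/20)[(11) + (-7) + (-4 + 2*sqrt(5)) + (2 + 4*sqrt(5)) + (-2*sqrt(5) - 4) + (2 - 4*sqrt(5)) + (-15) + (15)] = 0/20 = 0
  <chi_rho, chi_3> = (1/20)[1*(11)*conj(1) + 1*(-7)*conj(-1) + 2*(-2 + sqrt(5))*conj(-1) + 2*(1 + 2*sqrt(5))*conj(1) + 2*(-sqrt(5) - 2)*conj(-1) + 2*(1 - 2*sqrt(5))*conj(1) + 5*(3)*conj(1) + 5*(-3)*conj(-1)]
      = (1/20)[(11) + (7) + (4 - 2*sqrt(5)) + (2 + 4*sqrt(5)) + (4 + 2*sqrt(5)) + (2 - 4*sqrt(5)) + (15) + (15)] = 60/20 = 3
  <chi_rho, chi_4> = (1/20)[1*(11)*conj(1) + 1*(-7)*conj(-1) + 2*(-2 + sqrt(5))*conj(-1) + 2*(1 + 2*sqrt(5))*conj(1) + 2*(-sqrt(5) - 2)*conj(-1) + 2*(1 - 2*sqrt(5))*conj(1) + 5*(3)*conj(-1) + 5*(-3)*conj(1)]
      = (1/20)[(11) + (7) + (4 - 2*sqrt(5)) + (2 + 4*sqrt(5)) + (4 + 2*sqrt(5)) + (2 - 4*sqrt(5)) + (-15) + (-15)] = 0/20 = 0
  <chi_rho, chi_5> = (1/20)[1*(11)*conj(2) + 1*(-7)*conj(-2) + 2*(-2 + sqrt(5))*conj(1/2 + sqrt(5)/2) + 2*(1 + 2*sqrt(5))*conj(-1/2 + sqrt(5)/2) + 2*(-sqrt(5) - 2)*conj(1/2 - sqrt(5)/2) + 2*(1 - 2*sqrt(5))*conj(-sqrt(5)/2 - 1/2) + 5*(3)*conj(0) + 5*(-3)*conj(0)]
      = (1/20)[(22) + (14) + (3 - sqrt(5)) + (9 - sqrt(5)) + (sqrt(5) + 3) + (sqrt(5) + 9) + (0) + (0)] = 60/20 = 3
  <chi_rho, chi_6> = (1/20)[1*(11)*conj(2) + 1*(-7)*conj(2) + 2*(-2 + sqrt(5))*conj(-1/2 + sqrt(5)/2) + 2*(1 + 2*sqrt(5))*conj(-sqrt(5)/2 - 1/2) + 2*(-sqrt(5) - 2)*conj(-sqrt(5)/2 - 1/2) + 2*(1 - 2*sqrt(5))*conj(-1/2 + sqrt(5)/2) + 5*(3)*conj(0) + 5*(-3)*conj(0)]
      = (1/20)[(22) + (-14) + (7 - 3*sqrt(5)) + (-11 - 3*sqrt(5)) + (3*sqrt(5) + 7) + (-11 + 3*sqrt(5)) + (0) + (0)] = 0/20 = 0
  <chi_rho, chi_7> = (1/20)[1*(11)*conj(2) + 1*(-7)*conj(-2) + 2*(-2 + sqrt(5))*conj(1/2 - sqrt(5)/2) + 2*(1 + 2*sqrt(5))*conj(-sqrt(5)/2 - 1/2) + 2*(-sqrt(5) - 2)*conj(1/2 + sqrt(5)/2) + 2*(1 - 2*sqrt(5))*conj(-1/2 + sqrt(5)/2) + 5*(3)*conj(0) + 5*(-3)*conj(0)]
      = (1/20)[(22) + (14) + (-7 + 3*sqrt(5)) + (-11 - 3*sqrt(5)) + (-7 - 3*sqrt(5)) + (-11 + 3*sqrt(5)) + (0) + (0)] = 0/20 = 0
  <chi_rho, chi_8> = (1/20)[1*(11)*conj(2) + 1*(-7)*conj(2) + 2*(-2 + sqrt(5))*conj(-sqrt(5)/2 - 1/2) + 2*(1 + 2*sqrt(5))*conj(-1/2 + sqrt(5)/2) + 2*(-sqrt(5) - 2)*conj(-1/2 + sqrt(5)/2) + 2*(1 - 2*sqrt(5))*conj(-sqrt(5)/2 - 1/2) + 5*(3)*conj(0) + 5*(-3)*conj(0)]
      = (1/20)[(22) + (-14) + (-3 + sqrt(5)) + (9 - sqrt(5)) + (-3 - sqrt(5)) + (sqrt(5) + 9) + (0) + (0)] = 20/20 = 1
Dimension check: dim(rho) = sum (mult * dim) = 0*1 + 0*1 + 3*1 + 0*1 + 3*2 + 0*2 + 0*2 + 1*2 = 11 = chi_rho(e) = 11.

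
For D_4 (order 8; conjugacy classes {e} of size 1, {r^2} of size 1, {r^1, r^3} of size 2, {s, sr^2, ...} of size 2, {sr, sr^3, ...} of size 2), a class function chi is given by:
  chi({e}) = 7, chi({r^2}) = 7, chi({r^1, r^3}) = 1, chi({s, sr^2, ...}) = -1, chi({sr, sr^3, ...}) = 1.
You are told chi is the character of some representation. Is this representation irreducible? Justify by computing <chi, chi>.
Not irreducible (reducible): <chi, chi> = 13 > 1.

Reasoning: <chi, chi> = (1/|G|) sum_C |C| * |chi(C)|^2 = (1/8)[1*|7|^2 + 1*|7|^2 + 2*|1|^2 + 2*|-1|^2 + 2*|1|^2]
  = (1/8)[(49) + (49) + (2) + (2) + (2)] = 104/8 = 13.
A character is irreducible iff <chi, chi> = 1, so this representation is reducible.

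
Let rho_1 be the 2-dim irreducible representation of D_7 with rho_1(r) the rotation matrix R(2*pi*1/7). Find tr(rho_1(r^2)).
chi_{rho_1}(r^2) = 2*cos(2*pi*1*2/7) = -2*cos(3*pi/7)

Working: rho_1(r^2) is rotation by angle 2*pi*1*2/7, whose trace is 2*cos(2*pi*1*2/7) = -2*cos(3*pi/7).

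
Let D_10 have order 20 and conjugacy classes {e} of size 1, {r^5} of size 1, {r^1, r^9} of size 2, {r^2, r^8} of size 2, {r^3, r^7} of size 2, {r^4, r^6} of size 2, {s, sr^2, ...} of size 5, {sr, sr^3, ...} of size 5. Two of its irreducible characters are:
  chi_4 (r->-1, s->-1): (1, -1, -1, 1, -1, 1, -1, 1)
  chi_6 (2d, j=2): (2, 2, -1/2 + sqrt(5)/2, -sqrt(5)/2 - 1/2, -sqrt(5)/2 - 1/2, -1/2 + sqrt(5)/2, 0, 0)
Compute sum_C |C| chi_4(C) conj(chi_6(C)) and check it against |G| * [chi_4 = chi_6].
Sum = 0; so <chi_4, chi_6> = 0 (distinct irreducibles are orthogonal).

Reasoning: Compute term by term over conjugacy classes (|C| * chi_4(C) * conj(chi_6(C))):
  1*(1)*conj(2) + 1*(-1)*conj(2) + 2*(-1)*conj(-1/2 + sqrt(5)/2) + 2*(1)*conj(-sqrt(5)/2 - 1/2) + 2*(-1)*conj(-sqrt(5)/2 - 1/2) + 2*(1)*conj(-1/2 + sqrt(5)/2) + 5*(-1)*conj(0) + 5*(1)*conj(0)
  = (2) + (-2) + (1 - sqrt(5)) + (-sqrt(5) - 1) + (1 + sqrt(5)) + (-1 + sqrt(5)) + (0) + (0)
  = 0.
Dividing by |G| = 20 gives 0/20 = 0, matching the row-orthogonality relation <chi_4, chi_6> = [chi_4 = chi_6].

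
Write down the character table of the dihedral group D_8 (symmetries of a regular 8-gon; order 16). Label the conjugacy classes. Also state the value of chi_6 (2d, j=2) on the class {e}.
Conjugacy classes: {e} of size 1, {r^4} of size 1, {r^1, r^7} of size 2, {r^2, r^6} of size 2, {r^3, r^5} of size 2, {s, sr^2, ...} of size 4, {sr, sr^3, ...} of size 4.
Character table:
  irrep \ class              {e} (size 1)  {r^4} (size 1)  {r^1, r^7} (size 2)  {r^2, r^6} (size 2)  {r^3, r^5} (size 2)  {s, sr^2, ...} (size 4)  {sr, sr^3, ...} (size 4)
  chi_1 (triv)               1             1               1                    1                    1                    1                        1                       
  chi_2 (sign: r->1, s->-1)  1             1               1                    1                    1                    -1                       -1                      
  chi_3 (r->-1, s->1)        1             1               -1                   1                    -1                   1                        -1                      
  chi_4 (r->-1, s->-1)       1             1               -1                   1                    -1                   -1                       1                       
  chi_5 (2d, j=1)            2             -2              sqrt(2)              0                    -sqrt(2)             0                        0                       
  chi_6 (2d, j=2)            2             2               0                    -2                   0                    0                        0                       
  chi_7 (2d, j=3)            2             -2              -sqrt(2)             0                    sqrt(2)              0                        0                       

Spot check: chi_6 (2d, j=2) on {e} = 2.

Explanation: D_8 has order 2*8 = 16 with 7 conjugacy classes, hence 7 irreducibles. Sum of squared dims 1 + 1 + 1 + 1 + 4 + 4 + 4 = 16 = |G|. Linear characters come from the abelianisation; the 2-dimensional irreps have character r^k -> 2*cos(2*pi*j*k/8), reflections -> 0.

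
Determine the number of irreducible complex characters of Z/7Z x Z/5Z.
35

Working: The number of irreducible complex representations of a finite group equals its number of conjugacy classes. Z/7Z x Z/5Z is abelian of order 35, so every element is its own conjugacy class: 35 classes, so Z/7Z x Z/5Z (order 35) has exactly 35 irreducible complex representations.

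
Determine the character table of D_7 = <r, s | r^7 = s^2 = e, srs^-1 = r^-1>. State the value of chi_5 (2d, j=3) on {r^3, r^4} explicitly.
Conjugacy classes: {e} of size 1, {r^1, r^6} of size 2, {r^2, r^5} of size 2, {r^3, r^4} of size 2, {s, sr, ..., sr^6} of size 7.
Character table:
  irrep \ class              {e} (size 1)  {r^1, r^6} (size 2)  {r^2, r^5} (size 2)  {r^3, r^4} (size 2)  {s, sr, ..., sr^6} (size 7)
  chi_1 (triv)               1             1                    1                    1                    1                          
  chi_2 (sign: r->1, s->-1)  1             1                    1                    1                    -1                         
  chi_3 (2d, j=1)            2             2*cos(2*pi/7)        -2*cos(3*pi/7)       -2*cos(pi/7)         0                          
  chi_4 (2d, j=2)            2             -2*cos(3*pi/7)       -2*cos(pi/7)         2*cos(2*pi/7)        0                          
  chi_5 (2d, j=3)            2             -2*cos(pi/7)         2*cos(2*pi/7)        -2*cos(3*pi/7)       0                          

Spot check: chi_5 (2d, j=3) on {r^3, r^4} = -2*cos(3*pi/7).

Details: D_7 has order 2*7 = 14 with 5 conjugacy classes, hence 5 irreducibles. Sum of squared dims 1 + 1 + 4 + 4 + 4 = 14 = |G|. Linear characters come from the abelianisation; the 2-dimensional irreps have character r^k -> 2*cos(2*pi*j*k/7), reflections -> 0.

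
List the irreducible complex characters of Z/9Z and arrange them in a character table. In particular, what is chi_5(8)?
Character table of Z/9Z (irreps indexed chi_0,...,chi_8 with chi_k(m) = zeta_9^(k*m), zeta_9 = exp(2*pi*i/9)):
  irrep \ class  {0} (size 1)  {1} (size 1)    {2} (size 1)    {3} (size 1)    {4} (size 1)    {5} (size 1)    {6} (size 1)    {7} (size 1)    {8} (size 1)  
  chi_0          1             1               1               1               1               1               1               1               1             
  chi_1          1             exp(2*I*pi/9)   exp(4*I*pi/9)   exp(2*I*pi/3)   exp(8*I*pi/9)   exp(-8*I*pi/9)  exp(-2*I*pi/3)  exp(-4*I*pi/9)  exp(-2*I*pi/9)
  chi_2          1             exp(4*I*pi/9)   exp(8*I*pi/9)   exp(-2*I*pi/3)  exp(-2*I*pi/9)  exp(2*I*pi/9)   exp(2*I*pi/3)   exp(-8*I*pi/9)  exp(-4*I*pi/9)
  chi_3          1             exp(2*I*pi/3)   exp(-2*I*pi/3)  1               exp(2*I*pi/3)   exp(-2*I*pi/3)  1               exp(2*I*pi/3)   exp(-2*I*pi/3)
  chi_4          1             exp(8*I*pi/9)   exp(-2*I*pi/9)  exp(2*I*pi/3)   exp(-4*I*pi/9)  exp(4*I*pi/9)   exp(-2*I*pi/3)  exp(2*I*pi/9)   exp(-8*I*pi/9)
  chi_5          1             exp(-8*I*pi/9)  exp(2*I*pi/9)   exp(-2*I*pi/3)  exp(4*I*pi/9)   exp(-4*I*pi/9)  exp(2*I*pi/3)   exp(-2*I*pi/9)  exp(8*I*pi/9) 
  chi_6          1             exp(-2*I*pi/3)  exp(2*I*pi/3)   1               exp(-2*I*pi/3)  exp(2*I*pi/3)   1               exp(-2*I*pi/3)  exp(2*I*pi/3) 
  chi_7          1             exp(-4*I*pi/9)  exp(-8*I*pi/9)  exp(2*I*pi/3)   exp(2*I*pi/9)   exp(-2*I*pi/9)  exp(-2*I*pi/3)  exp(8*I*pi/9)   exp(4*I*pi/9) 
  chi_8          1             exp(-2*I*pi/9)  exp(-4*I*pi/9)  exp(-2*I*pi/3)  exp(-8*I*pi/9)  exp(8*I*pi/9)   exp(2*I*pi/3)   exp(4*I*pi/9)   exp(2*I*pi/9) 

Spot check: chi_5(8) = zeta_9^(5*8) = zeta_9^40 = exp(8*I*pi/9).

Derivation: Z/9Z is abelian, so all 9 irreducible complex representations are 1-dimensional. They are given by chi_k(m) = zeta_9^(k*m) for k = 0,...,8. Row orthogonality: sum_m chi_k(m) conj(chi_l(m)) = 9 * [k = l].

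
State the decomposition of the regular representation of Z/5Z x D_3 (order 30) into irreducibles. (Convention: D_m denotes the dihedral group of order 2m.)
Each irreducible V_i of dimension d_i appears with multiplicity d_i, i.e. rho_reg = (direct sum over all irreducibles V_i) d_i V_i. The irreducible dimensions for Z/5Z x D_3 are 1, 1, 1, 1, 1, 1, 1, 1, 1, 1, 2, 2, 2, 2, 2: 10 irreducibles of dimension 1, each with multiplicity 1; 5 irreducibles of dimension 2, each with multiplicity 2. Total dimension 10*1*1 + 5*2*2 = 30 = |G|.

Derivation: General theorem: in the regular representation of a finite group G, each irreducible appears with multiplicity equal to its dimension. Check: dim(rho_reg) = sum d_i^2 = 1 + 1 + 1 + 1 + 1 + 1 + 1 + 1 + 1 + 1 + 4 + 4 + 4 + 4 + 4 = 30 = |G|.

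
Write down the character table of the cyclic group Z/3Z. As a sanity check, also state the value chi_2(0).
Character table of Z/3Z (irreps indexed chi_0,...,chi_2 with chi_k(m) = zeta_3^(k*m), zeta_3 = exp(2*pi*i/3)):
  irrep \ class  {0} (size 1)  {1} (size 1)    {2} (size 1)  
  chi_0          1             1               1             
  chi_1          1             exp(2*I*pi/3)   exp(-2*I*pi/3)
  chi_2          1             exp(-2*I*pi/3)  exp(2*I*pi/3) 

Spot check: chi_2(0) = zeta_3^(2*0) = zeta_3^0 = 1.

Reasoning: Z/3Z is abelian, so all 3 irreducible complex representations are 1-dimensional. They are given by chi_k(m) = zeta_3^(k*m) for k = 0,...,2. Row orthogonality: sum_m chi_k(m) conj(chi_l(m)) = 3 * [k = l].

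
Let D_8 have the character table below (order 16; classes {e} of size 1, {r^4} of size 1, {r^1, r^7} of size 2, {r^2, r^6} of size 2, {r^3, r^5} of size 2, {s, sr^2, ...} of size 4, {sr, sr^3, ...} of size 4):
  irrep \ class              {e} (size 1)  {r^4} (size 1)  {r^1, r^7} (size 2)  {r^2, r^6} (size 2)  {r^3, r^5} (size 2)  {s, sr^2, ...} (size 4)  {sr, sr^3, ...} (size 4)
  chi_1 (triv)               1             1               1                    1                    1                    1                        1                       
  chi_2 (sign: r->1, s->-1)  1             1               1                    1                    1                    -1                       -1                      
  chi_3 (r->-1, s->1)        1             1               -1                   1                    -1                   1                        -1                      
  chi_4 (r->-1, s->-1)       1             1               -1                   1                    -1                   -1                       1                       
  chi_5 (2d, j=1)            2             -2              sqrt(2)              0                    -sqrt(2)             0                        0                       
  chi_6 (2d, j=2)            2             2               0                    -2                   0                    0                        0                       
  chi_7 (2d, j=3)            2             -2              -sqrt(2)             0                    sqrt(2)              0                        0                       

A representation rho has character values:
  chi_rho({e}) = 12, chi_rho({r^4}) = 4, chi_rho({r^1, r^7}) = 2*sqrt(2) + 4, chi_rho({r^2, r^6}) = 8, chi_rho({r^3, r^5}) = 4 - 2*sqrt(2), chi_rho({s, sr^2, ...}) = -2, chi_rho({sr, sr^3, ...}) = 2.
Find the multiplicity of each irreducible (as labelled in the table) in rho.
Multiplicities: chi_1: 3, chi_2: 3, chi_3: 0, chi_4: 2, chi_5: 2, chi_6: 0, chi_7: 0.

Argument: Use <chi_rho, chi> = (1/|G|) sum_C |C| * chi_rho(C) * conj(chi(C)) with |G| = 16 for each irreducible chi in the table:
  <chi_rho, chi_1> = (1/16)[1*(12)*conj(1) + 1*(4)*conj(1) + 2*(2*sqrt(2) + 4)*conj(1) + 2*(8)*conj(1) + 2*(4 - 2*sqrt(2))*conj(1) + 4*(-2)*conj(1) + 4*(2)*conj(1)]
      = (1/16)[(12) + (4) + (4*sqrt(2) + 8) + (16) + (8 - 4*sqrt(2)) + (-8) + (8)] = 48/16 = 3
  <chi_rho, chi_2> = (1/16)[1*(12)*conj(1) + 1*(4)*conj(1) + 2*(2*sqrt(2) + 4)*conj(1) + 2*(8)*conj(1) + 2*(4 - 2*sqrt(2))*conj(1) + 4*(-2)*conj(-1) + 4*(2)*conj(-1)]
      = (1/16)[(12) + (4) + (4*sqrt(2) + 8) + (16) + (8 - 4*sqrt(2)) + (8) + (-8)] = 48/16 = 3
  <chi_rho, chi_3> = (1/16)[1*(12)*conj(1) + 1*(4)*conj(1) + 2*(2*sqrt(2) + 4)*conj(-1) + 2*(8)*conj(1) + 2*(4 - 2*sqrt(2))*conj(-1) + 4*(-2)*conj(1) + 4*(2)*conj(-1)]
      = (1/16)[(12) + (4) + (-8 - 4*sqrt(2)) + (16) + (-8 + 4*sqrt(2)) + (-8) + (-8)] = 0/16 = 0
  <chi_rho, chi_4> = (1/16)[1*(12)*conj(1) + 1*(4)*conj(1) + 2*(2*sqrt(2) + 4)*conj(-1) + 2*(8)*conj(1) + 2*(4 - 2*sqrt(2))*conj(-1) + 4*(-2)*conj(-1) + 4*(2)*conj(1)]
      = (1/16)[(12) + (4) + (-8 - 4*sqrt(2)) + (16) + (-8 + 4*sqrt(2)) + (8) + (8)] = 32/16 = 2
  <chi_rho, chi_5> = (1/16)[1*(12)*conj(2) + 1*(4)*conj(-2) + 2*(2*sqrt(2) + 4)*conj(sqrt(2)) + 2*(8)*conj(0) + 2*(4 - 2*sqrt(2))*conj(-sqrt(2)) + 4*(-2)*conj(0) + 4*(2)*conj(0)]
      = (1/16)[(24) + (-8) + (8 + 8*sqrt(2)) + (0) + (8 - 8*sqrt(2)) + (0) + (0)] = 32/16 = 2
  <chi_rho, chi_6> = (1/16)[1*(12)*conj(2) + 1*(4)*conj(2) + 2*(2*sqrt(2) + 4)*conj(0) + 2*(8)*conj(-2) + 2*(4 - 2*sqrt(2))*conj(0) + 4*(-2)*conj(0) + 4*(2)*conj(0)]
      = (1/16)[(24) + (8) + (0) + (-32) + (0) + (0) + (0)] = 0/16 = 0
  <chi_rho, chi_7> = (1/16)[1*(12)*conj(2) + 1*(4)*conj(-2) + 2*(2*sqrt(2) + 4)*conj(-sqrt(2)) + 2*(8)*conj(0) + 2*(4 - 2*sqrt(2))*conj(sqrt(2)) + 4*(-2)*conj(0) + 4*(2)*conj(0)]
      = (1/16)[(24) + (-8) + (-8*sqrt(2) - 8) + (0) + (-8 + 8*sqrt(2)) + (0) + (0)] = 0/16 = 0
Dimension check: dim(rho) = sum (mult * dim) = 3*1 + 3*1 + 0*1 + 2*1 + 2*2 + 0*2 + 0*2 = 12 = chi_rho(e) = 12.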